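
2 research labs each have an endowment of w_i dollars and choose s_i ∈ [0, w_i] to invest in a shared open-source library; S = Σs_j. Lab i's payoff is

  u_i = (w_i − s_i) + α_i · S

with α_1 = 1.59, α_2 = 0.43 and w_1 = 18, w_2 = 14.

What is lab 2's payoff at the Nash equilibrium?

∂u_i/∂s_i = α_i − 1, so lab i contributes w_i if α_i > 1, else 0.
α_i > 1 for i ∈ {1}; NE contributions (18, 0), S = 18.
u_2 = (14 − 0) + 0.43·18 = 21.74.

21.74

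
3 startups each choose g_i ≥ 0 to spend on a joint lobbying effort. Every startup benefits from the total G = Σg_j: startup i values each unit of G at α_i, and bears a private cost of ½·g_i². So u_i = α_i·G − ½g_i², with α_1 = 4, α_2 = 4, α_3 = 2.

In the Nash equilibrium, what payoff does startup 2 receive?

Startup i's FOC: ∂u_i/∂g_i = α_i − g_i = 0, so g_i* = α_i.
NE contributions = (4, 4, 2); G = 10.
u_2 = α_2·G − ½·(g_2)² = 4·10 − ½·4² = 32.

32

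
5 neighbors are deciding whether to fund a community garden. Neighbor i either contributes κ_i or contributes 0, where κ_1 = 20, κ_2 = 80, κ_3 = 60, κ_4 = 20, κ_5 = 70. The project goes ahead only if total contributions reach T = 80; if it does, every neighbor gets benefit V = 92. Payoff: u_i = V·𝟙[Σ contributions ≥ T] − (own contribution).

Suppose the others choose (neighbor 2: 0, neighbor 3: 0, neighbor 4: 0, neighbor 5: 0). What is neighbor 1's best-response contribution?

Others' total = 0. Even contributing 20 gives 20 < 80: no benefit either way.
Best response: 0.

0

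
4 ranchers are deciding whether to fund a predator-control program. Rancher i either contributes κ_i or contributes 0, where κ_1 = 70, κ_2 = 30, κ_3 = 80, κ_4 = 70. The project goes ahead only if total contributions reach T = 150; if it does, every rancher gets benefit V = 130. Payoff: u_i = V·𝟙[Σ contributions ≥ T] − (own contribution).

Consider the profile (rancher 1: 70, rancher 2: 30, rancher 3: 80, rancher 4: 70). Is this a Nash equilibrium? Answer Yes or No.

Total = 250 ≥ 150: provided.
Rancher 1 (pledges 70, payoff 60): dropping to 0 → total 180, payoff 130. Profitable deviation.

No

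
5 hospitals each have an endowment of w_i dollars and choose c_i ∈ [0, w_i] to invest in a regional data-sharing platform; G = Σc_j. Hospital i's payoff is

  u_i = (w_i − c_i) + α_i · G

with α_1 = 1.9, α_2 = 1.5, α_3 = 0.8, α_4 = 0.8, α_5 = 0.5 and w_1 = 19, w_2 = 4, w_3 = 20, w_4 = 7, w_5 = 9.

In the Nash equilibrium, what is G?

23

∂u_i/∂c_i = α_i − 1, so hospital i contributes w_i if α_i > 1, else 0.
α_i > 1 for i ∈ {1, 2}; NE contributions (19, 4, 0, 0, 0), G = 23.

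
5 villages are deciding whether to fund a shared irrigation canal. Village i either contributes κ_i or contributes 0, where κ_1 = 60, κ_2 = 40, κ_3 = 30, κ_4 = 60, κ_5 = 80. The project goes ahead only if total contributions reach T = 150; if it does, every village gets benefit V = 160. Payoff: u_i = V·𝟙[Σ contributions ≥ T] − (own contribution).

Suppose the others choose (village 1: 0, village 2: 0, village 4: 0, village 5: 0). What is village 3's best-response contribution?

0

Others' total = 0. Even contributing 30 gives 30 < 150: no benefit either way.
Best response: 0.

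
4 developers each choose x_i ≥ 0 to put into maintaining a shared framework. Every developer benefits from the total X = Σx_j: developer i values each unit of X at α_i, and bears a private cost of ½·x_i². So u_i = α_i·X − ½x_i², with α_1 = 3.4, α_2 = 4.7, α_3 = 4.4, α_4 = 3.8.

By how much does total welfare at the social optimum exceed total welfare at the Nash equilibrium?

Developer i's FOC: ∂u_i/∂x_i = α_i − x_i = 0, so x_i* = α_i.
NE contributions = (3.4, 4.7, 4.4, 3.8); X = 16.3.
W^NE = (Σα)·X − ½Σα_i² = 16.3² − ½·67.45 = 231.965.
Planner sets x_i = Σα_j = 16.3 for every i, so X^SO = 4·16.3 = 65.2.
W^SO = (Σα)·X^SO − ½·4·(Σα)² = (4/2)·16.3² = 531.38.
Deadweight loss = W^SO − W^NE = 299.415.

299.415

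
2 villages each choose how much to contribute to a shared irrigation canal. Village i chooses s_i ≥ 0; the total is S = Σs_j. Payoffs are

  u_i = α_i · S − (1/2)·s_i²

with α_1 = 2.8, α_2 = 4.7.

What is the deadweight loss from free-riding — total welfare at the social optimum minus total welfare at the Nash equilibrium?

Village i's FOC: ∂u_i/∂s_i = α_i − s_i = 0, so s_i* = α_i.
NE contributions = (2.8, 4.7); S = 7.5.
W^NE = (Σα)·S − ½Σα_i² = 7.5² − ½·29.93 = 41.285.
Planner sets s_i = Σα_j = 7.5 for every i, so S^SO = 2·7.5 = 15.
W^SO = (Σα)·S^SO − ½·2·(Σα)² = (2/2)·7.5² = 56.25.
Deadweight loss = W^SO − W^NE = 14.965.

14.965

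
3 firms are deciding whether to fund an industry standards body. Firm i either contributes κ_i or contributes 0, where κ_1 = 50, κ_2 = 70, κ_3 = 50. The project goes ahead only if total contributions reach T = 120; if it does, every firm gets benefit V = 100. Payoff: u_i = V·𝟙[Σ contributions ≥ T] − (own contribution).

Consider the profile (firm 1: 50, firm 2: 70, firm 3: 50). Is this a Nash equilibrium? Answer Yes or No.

No

Total = 170 ≥ 120: provided.
Firm 1 (pledges 50, payoff 50): dropping to 0 → total 120, payoff 100. Profitable deviation.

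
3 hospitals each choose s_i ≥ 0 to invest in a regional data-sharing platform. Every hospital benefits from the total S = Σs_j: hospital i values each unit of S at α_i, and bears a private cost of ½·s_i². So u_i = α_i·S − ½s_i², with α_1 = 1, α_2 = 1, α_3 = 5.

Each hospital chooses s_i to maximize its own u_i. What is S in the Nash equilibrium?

Hospital i's FOC: ∂u_i/∂s_i = α_i − s_i = 0, so s_i* = α_i.
NE contributions = (1, 1, 5); S = 7.

7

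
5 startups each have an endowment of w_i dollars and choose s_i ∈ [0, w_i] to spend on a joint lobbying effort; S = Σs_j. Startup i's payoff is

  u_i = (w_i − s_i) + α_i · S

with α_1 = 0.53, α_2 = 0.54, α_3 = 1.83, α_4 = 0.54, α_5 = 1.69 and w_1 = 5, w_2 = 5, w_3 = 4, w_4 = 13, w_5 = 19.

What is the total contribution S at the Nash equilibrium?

23

∂u_i/∂s_i = α_i − 1, so startup i contributes w_i if α_i > 1, else 0.
α_i > 1 for i ∈ {3, 5}; NE contributions (0, 0, 4, 0, 19), S = 23.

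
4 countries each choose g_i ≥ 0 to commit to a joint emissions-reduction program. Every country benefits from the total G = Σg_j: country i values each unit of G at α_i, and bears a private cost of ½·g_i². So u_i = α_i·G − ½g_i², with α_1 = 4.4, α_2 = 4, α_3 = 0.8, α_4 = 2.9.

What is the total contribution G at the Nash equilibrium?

12.1

Country i's FOC: ∂u_i/∂g_i = α_i − g_i = 0, so g_i* = α_i.
NE contributions = (4.4, 4, 0.8, 2.9); G = 12.1.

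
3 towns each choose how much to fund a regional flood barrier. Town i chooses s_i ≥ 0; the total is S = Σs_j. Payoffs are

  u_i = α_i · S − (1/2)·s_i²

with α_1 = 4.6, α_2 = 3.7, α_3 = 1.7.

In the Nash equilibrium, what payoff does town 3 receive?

Town i's FOC: ∂u_i/∂s_i = α_i − s_i = 0, so s_i* = α_i.
NE contributions = (4.6, 3.7, 1.7); S = 10.
u_3 = α_3·S − ½·(s_3)² = 1.7·10 − ½·1.7² = 15.555.

15.555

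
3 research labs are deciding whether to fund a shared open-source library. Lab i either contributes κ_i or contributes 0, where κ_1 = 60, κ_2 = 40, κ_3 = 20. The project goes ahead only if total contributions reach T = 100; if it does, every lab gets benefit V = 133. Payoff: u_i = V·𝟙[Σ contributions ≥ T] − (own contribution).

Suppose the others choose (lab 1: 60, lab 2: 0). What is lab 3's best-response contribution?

0

Others' total = 60. Even contributing 20 gives 80 < 100: no benefit either way.
Best response: 0.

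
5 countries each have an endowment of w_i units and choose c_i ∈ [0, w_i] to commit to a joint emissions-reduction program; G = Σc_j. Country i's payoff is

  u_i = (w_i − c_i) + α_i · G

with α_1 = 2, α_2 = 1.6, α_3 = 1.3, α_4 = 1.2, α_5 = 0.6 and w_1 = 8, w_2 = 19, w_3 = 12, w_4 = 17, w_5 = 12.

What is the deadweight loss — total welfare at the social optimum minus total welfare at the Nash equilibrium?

∂u_i/∂c_i = α_i − 1, so country i contributes w_i if α_i > 1, else 0.
α_i > 1 for i ∈ {1, 2, 3, 4}; NE contributions (8, 19, 12, 17, 0), G = 56.
W^NE = Σw_i − G^NE + (Σα_i)·G^NE = 68 + 5.7·56 = 387.2.
Planner: ∂(Σu_j)/∂c_i = Σα_j − 1 = 5.7 > 0, so everyone contributes w_i; G^SO = 68, W^SO = 68 + 5.7·68 = 455.6.
Deadweight loss = 68.4.

68.4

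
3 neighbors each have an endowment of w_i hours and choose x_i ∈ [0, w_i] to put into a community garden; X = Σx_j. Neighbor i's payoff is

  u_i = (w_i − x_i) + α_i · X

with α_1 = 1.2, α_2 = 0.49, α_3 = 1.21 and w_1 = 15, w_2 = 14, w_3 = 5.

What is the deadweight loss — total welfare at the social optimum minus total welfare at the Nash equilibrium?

∂u_i/∂x_i = α_i − 1, so neighbor i contributes w_i if α_i > 1, else 0.
α_i > 1 for i ∈ {1, 3}; NE contributions (15, 0, 5), X = 20.
W^NE = Σw_i − X^NE + (Σα_i)·X^NE = 34 + 1.9·20 = 72.
Planner: ∂(Σu_j)/∂x_i = Σα_j − 1 = 1.9 > 0, so everyone contributes w_i; X^SO = 34, W^SO = 34 + 1.9·34 = 98.6.
Deadweight loss = 26.6.

26.6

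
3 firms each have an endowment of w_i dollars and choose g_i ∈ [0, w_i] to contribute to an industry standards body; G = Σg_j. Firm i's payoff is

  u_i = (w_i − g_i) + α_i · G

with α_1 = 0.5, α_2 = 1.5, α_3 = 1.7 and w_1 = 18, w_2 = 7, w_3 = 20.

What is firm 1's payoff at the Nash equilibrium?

∂u_i/∂g_i = α_i − 1, so firm i contributes w_i if α_i > 1, else 0.
α_i > 1 for i ∈ {2, 3}; NE contributions (0, 7, 20), G = 27.
u_1 = (18 − 0) + 0.5·27 = 31.5.

31.5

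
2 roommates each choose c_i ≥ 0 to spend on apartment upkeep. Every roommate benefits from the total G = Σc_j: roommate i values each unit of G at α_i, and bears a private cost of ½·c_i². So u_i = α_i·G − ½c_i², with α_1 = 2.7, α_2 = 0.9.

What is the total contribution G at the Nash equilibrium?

Roommate i's FOC: ∂u_i/∂c_i = α_i − c_i = 0, so c_i* = α_i.
NE contributions = (2.7, 0.9); G = 3.6.

3.6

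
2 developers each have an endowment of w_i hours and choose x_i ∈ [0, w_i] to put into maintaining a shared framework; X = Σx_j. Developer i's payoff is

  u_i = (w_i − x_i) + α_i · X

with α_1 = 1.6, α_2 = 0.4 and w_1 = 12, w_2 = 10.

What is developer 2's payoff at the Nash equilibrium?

14.8

∂u_i/∂x_i = α_i − 1, so developer i contributes w_i if α_i > 1, else 0.
α_i > 1 for i ∈ {1}; NE contributions (12, 0), X = 12.
u_2 = (10 − 0) + 0.4·12 = 14.8.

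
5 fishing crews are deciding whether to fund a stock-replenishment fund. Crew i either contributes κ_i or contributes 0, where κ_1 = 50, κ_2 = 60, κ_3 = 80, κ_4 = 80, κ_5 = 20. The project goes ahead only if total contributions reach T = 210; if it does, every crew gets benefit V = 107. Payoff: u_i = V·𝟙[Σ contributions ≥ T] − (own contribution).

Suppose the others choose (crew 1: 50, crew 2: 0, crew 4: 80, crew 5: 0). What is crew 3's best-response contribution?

80

Others' total = 130. Contributing 80 brings total to 210 ≥ 210: gain V − κ_3 = 27.
Best response: 80.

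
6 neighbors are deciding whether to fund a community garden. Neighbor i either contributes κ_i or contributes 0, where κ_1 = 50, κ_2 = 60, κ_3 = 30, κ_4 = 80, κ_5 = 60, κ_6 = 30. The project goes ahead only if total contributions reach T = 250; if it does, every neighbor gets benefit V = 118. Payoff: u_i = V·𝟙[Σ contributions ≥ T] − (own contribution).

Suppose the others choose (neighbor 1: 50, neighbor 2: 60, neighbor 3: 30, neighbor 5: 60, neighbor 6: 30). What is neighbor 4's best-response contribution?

Others' total = 230. Contributing 80 brings total to 310 ≥ 250: gain V − κ_4 = 38.
Best response: 80.

80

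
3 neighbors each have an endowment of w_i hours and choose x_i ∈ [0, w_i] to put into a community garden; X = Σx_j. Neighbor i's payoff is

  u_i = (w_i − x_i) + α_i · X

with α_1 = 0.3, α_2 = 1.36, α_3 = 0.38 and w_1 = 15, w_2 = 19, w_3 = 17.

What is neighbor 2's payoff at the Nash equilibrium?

25.84

∂u_i/∂x_i = α_i − 1, so neighbor i contributes w_i if α_i > 1, else 0.
α_i > 1 for i ∈ {2}; NE contributions (0, 19, 0), X = 19.
u_2 = (19 − 19) + 1.36·19 = 25.84.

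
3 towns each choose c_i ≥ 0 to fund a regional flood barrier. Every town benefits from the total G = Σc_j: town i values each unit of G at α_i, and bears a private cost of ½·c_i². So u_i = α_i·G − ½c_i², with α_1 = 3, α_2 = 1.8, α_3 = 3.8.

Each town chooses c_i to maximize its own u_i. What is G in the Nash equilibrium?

8.6

Town i's FOC: ∂u_i/∂c_i = α_i − c_i = 0, so c_i* = α_i.
NE contributions = (3, 1.8, 3.8); G = 8.6.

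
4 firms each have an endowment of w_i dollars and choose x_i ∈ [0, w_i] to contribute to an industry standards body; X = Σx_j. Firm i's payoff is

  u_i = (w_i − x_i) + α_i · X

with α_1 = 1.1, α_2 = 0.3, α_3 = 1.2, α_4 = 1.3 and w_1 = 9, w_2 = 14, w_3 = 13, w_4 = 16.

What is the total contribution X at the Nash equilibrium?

∂u_i/∂x_i = α_i − 1, so firm i contributes w_i if α_i > 1, else 0.
α_i > 1 for i ∈ {1, 3, 4}; NE contributions (9, 0, 13, 16), X = 38.

38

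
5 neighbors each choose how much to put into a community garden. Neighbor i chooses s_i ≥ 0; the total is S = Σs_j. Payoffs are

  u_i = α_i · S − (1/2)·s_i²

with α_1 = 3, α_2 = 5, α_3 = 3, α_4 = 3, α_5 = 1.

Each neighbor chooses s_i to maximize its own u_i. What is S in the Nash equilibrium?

15

Neighbor i's FOC: ∂u_i/∂s_i = α_i − s_i = 0, so s_i* = α_i.
NE contributions = (3, 5, 3, 3, 1); S = 15.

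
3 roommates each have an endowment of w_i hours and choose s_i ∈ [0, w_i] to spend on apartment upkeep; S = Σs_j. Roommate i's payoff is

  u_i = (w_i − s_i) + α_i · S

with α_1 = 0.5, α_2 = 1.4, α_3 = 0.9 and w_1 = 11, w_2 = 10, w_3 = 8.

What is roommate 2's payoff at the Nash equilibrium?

14

∂u_i/∂s_i = α_i − 1, so roommate i contributes w_i if α_i > 1, else 0.
α_i > 1 for i ∈ {2}; NE contributions (0, 10, 0), S = 10.
u_2 = (10 − 10) + 1.4·10 = 14.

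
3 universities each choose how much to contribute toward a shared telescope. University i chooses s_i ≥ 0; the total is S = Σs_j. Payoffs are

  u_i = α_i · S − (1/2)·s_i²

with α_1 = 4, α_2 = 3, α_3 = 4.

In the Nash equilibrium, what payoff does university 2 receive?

University i's FOC: ∂u_i/∂s_i = α_i − s_i = 0, so s_i* = α_i.
NE contributions = (4, 3, 4); S = 11.
u_2 = α_2·S − ½·(s_2)² = 3·11 − ½·3² = 28.5.

28.5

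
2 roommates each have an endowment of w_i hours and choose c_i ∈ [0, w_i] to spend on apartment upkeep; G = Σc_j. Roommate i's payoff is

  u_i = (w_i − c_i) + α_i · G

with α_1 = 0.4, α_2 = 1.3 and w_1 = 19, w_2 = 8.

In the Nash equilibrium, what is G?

∂u_i/∂c_i = α_i − 1, so roommate i contributes w_i if α_i > 1, else 0.
α_i > 1 for i ∈ {2}; NE contributions (0, 8), G = 8.

8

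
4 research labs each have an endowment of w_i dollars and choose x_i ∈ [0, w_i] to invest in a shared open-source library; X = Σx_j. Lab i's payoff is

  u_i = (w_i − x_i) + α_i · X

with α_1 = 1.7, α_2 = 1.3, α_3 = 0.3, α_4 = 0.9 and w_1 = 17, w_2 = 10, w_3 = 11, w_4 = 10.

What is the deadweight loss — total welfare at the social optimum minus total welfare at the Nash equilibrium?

∂u_i/∂x_i = α_i − 1, so lab i contributes w_i if α_i > 1, else 0.
α_i > 1 for i ∈ {1, 2}; NE contributions (17, 10, 0, 0), X = 27.
W^NE = Σw_i − X^NE + (Σα_i)·X^NE = 48 + 3.2·27 = 134.4.
Planner: ∂(Σu_j)/∂x_i = Σα_j − 1 = 3.2 > 0, so everyone contributes w_i; X^SO = 48, W^SO = 48 + 3.2·48 = 201.6.
Deadweight loss = 67.2.

67.2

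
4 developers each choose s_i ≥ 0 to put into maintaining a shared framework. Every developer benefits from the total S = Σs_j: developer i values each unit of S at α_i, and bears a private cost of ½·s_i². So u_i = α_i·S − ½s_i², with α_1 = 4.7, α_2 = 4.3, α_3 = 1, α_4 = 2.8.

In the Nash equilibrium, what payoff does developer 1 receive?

Developer i's FOC: ∂u_i/∂s_i = α_i − s_i = 0, so s_i* = α_i.
NE contributions = (4.7, 4.3, 1, 2.8); S = 12.8.
u_1 = α_1·S − ½·(s_1)² = 4.7·12.8 − ½·4.7² = 49.115.

49.115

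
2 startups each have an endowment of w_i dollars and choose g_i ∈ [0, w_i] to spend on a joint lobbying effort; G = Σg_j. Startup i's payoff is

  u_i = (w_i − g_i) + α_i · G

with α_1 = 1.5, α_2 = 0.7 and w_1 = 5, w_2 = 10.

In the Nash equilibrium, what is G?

5

∂u_i/∂g_i = α_i − 1, so startup i contributes w_i if α_i > 1, else 0.
α_i > 1 for i ∈ {1}; NE contributions (5, 0), G = 5.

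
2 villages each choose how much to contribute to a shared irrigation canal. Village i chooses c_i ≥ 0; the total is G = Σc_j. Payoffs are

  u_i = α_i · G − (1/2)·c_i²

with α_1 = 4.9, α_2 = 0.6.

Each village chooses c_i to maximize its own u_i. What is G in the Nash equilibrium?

5.5

Village i's FOC: ∂u_i/∂c_i = α_i − c_i = 0, so c_i* = α_i.
NE contributions = (4.9, 0.6); G = 5.5.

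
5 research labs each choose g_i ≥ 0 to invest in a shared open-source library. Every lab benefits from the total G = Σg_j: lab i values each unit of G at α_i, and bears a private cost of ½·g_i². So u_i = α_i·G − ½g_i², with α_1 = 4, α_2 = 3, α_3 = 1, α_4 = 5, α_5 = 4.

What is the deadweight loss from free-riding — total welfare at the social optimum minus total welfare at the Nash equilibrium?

467

Lab i's FOC: ∂u_i/∂g_i = α_i − g_i = 0, so g_i* = α_i.
NE contributions = (4, 3, 1, 5, 4); G = 17.
W^NE = (Σα)·G − ½Σα_i² = 17² − ½·67 = 255.5.
Planner sets g_i = Σα_j = 17 for every i, so G^SO = 5·17 = 85.
W^SO = (Σα)·G^SO − ½·5·(Σα)² = (5/2)·17² = 722.5.
Deadweight loss = W^SO − W^NE = 467.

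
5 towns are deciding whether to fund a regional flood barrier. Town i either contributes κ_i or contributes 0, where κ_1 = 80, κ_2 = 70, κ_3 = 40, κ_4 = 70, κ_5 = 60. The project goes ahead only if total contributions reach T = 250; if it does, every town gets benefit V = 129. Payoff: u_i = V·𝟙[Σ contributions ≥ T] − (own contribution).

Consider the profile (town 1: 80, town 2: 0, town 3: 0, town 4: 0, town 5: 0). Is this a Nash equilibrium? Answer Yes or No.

Total = 80 < 250: not provided.
Town 1 (pledges 80, payoff -80): dropping to 0 → total 0, payoff 0. Profitable deviation.

No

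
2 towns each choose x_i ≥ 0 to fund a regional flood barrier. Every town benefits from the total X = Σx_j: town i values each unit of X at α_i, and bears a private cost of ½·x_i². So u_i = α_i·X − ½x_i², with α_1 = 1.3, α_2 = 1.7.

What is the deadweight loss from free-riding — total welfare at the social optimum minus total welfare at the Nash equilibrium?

2.29

Town i's FOC: ∂u_i/∂x_i = α_i − x_i = 0, so x_i* = α_i.
NE contributions = (1.3, 1.7); X = 3.
W^NE = (Σα)·X − ½Σα_i² = 3² − ½·4.58 = 6.71.
Planner sets x_i = Σα_j = 3 for every i, so X^SO = 2·3 = 6.
W^SO = (Σα)·X^SO − ½·2·(Σα)² = (2/2)·3² = 9.
Deadweight loss = W^SO − W^NE = 2.29.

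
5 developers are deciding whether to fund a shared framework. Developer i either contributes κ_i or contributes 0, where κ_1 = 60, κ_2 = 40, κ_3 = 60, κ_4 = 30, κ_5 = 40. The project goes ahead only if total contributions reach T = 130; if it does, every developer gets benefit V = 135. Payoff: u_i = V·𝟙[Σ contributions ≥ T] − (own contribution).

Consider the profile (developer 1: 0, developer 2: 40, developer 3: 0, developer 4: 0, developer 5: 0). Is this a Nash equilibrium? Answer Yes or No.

Total = 40 < 130: not provided.
Developer 1 (pledges 0, payoff 0): pledging 60 → total 100, payoff -60. No gain.
Developer 2 (pledges 40, payoff -40): dropping to 0 → total 0, payoff 0. Profitable deviation.

No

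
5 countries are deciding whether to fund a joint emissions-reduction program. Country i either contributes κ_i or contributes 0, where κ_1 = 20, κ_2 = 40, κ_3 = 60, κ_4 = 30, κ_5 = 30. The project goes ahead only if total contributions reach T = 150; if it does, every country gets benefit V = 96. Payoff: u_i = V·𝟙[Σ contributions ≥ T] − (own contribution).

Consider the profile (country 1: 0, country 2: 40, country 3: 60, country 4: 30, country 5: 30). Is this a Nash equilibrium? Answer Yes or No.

Total = 160 ≥ 150: provided.
Country 1 (pledges 0, payoff 96): pledging 20 → total 180, payoff 76. No gain.
Country 2 (pledges 40, payoff 56): dropping to 0 → total 120, payoff 0. No gain.
Country 3 (pledges 60, payoff 36): dropping to 0 → total 100, payoff 0. No gain.
Country 4 (pledges 30, payoff 66): dropping to 0 → total 130, payoff 0. No gain.
Country 5 (pledges 30, payoff 66): dropping to 0 → total 130, payoff 0. No gain.

Yes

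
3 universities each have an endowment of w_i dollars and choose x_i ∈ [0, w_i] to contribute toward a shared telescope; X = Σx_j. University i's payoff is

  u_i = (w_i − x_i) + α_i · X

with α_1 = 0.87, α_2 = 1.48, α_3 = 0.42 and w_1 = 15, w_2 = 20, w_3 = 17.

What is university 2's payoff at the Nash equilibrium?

29.6

∂u_i/∂x_i = α_i − 1, so university i contributes w_i if α_i > 1, else 0.
α_i > 1 for i ∈ {2}; NE contributions (0, 20, 0), X = 20.
u_2 = (20 − 20) + 1.48·20 = 29.6.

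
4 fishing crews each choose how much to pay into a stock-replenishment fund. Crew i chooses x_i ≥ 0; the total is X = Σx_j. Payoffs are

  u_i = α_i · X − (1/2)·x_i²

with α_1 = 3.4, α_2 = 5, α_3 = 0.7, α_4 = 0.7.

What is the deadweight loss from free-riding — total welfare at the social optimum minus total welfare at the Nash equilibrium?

114.81

Crew i's FOC: ∂u_i/∂x_i = α_i − x_i = 0, so x_i* = α_i.
NE contributions = (3.4, 5, 0.7, 0.7); X = 9.8.
W^NE = (Σα)·X − ½Σα_i² = 9.8² − ½·37.54 = 77.27.
Planner sets x_i = Σα_j = 9.8 for every i, so X^SO = 4·9.8 = 39.2.
W^SO = (Σα)·X^SO − ½·4·(Σα)² = (4/2)·9.8² = 192.08.
Deadweight loss = W^SO − W^NE = 114.81.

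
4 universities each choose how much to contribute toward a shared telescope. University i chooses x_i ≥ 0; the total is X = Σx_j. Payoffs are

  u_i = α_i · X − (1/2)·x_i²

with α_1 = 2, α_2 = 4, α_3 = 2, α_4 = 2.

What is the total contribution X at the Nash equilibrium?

10

University i's FOC: ∂u_i/∂x_i = α_i − x_i = 0, so x_i* = α_i.
NE contributions = (2, 4, 2, 2); X = 10.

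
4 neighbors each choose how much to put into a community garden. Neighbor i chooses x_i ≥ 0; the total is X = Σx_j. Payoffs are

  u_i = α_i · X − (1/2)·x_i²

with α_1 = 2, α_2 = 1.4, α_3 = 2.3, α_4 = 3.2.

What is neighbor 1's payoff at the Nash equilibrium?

15.8

Neighbor i's FOC: ∂u_i/∂x_i = α_i − x_i = 0, so x_i* = α_i.
NE contributions = (2, 1.4, 2.3, 3.2); X = 8.9.
u_1 = α_1·X − ½·(x_1)² = 2·8.9 − ½·2² = 15.8.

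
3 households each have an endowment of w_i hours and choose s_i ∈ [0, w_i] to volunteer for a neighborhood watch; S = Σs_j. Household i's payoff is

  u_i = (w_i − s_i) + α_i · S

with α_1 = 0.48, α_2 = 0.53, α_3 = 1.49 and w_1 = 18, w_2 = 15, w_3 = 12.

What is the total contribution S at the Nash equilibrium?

12

∂u_i/∂s_i = α_i − 1, so household i contributes w_i if α_i > 1, else 0.
α_i > 1 for i ∈ {3}; NE contributions (0, 0, 12), S = 12.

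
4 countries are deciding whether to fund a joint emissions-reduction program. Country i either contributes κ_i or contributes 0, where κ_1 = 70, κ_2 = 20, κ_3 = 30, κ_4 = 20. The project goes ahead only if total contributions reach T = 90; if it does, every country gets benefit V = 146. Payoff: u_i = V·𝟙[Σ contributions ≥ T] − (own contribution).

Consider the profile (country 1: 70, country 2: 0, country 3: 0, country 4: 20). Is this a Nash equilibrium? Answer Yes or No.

Total = 90 ≥ 90: provided.
Country 1 (pledges 70, payoff 76): dropping to 0 → total 20, payoff 0. No gain.
Country 2 (pledges 0, payoff 146): pledging 20 → total 110, payoff 126. No gain.
Country 3 (pledges 0, payoff 146): pledging 30 → total 120, payoff 116. No gain.
Country 4 (pledges 20, payoff 126): dropping to 0 → total 70, payoff 0. No gain.

Yes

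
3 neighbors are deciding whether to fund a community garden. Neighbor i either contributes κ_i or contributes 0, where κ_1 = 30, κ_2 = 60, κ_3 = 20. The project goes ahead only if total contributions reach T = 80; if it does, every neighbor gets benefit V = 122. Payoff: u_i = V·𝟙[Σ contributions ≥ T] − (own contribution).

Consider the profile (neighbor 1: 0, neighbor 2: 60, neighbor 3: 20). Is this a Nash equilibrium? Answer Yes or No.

Total = 80 ≥ 80: provided.
Neighbor 1 (pledges 0, payoff 122): pledging 30 → total 110, payoff 92. No gain.
Neighbor 2 (pledges 60, payoff 62): dropping to 0 → total 20, payoff 0. No gain.
Neighbor 3 (pledges 20, payoff 102): dropping to 0 → total 60, payoff 0. No gain.

Yes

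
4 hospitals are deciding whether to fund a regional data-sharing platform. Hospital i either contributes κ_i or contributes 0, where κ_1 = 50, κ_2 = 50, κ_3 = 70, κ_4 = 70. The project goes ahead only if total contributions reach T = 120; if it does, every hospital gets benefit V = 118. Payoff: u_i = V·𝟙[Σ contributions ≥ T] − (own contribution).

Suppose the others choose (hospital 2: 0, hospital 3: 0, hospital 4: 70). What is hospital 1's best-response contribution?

50

Others' total = 70. Contributing 50 brings total to 120 ≥ 120: gain V − κ_1 = 68.
Best response: 50.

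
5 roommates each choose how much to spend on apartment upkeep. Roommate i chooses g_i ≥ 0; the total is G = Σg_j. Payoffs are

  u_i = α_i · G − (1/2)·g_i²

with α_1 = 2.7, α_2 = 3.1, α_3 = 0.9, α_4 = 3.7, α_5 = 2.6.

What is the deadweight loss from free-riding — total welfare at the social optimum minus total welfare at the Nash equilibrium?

Roommate i's FOC: ∂u_i/∂g_i = α_i − g_i = 0, so g_i* = α_i.
NE contributions = (2.7, 3.1, 0.9, 3.7, 2.6); G = 13.
W^NE = (Σα)·G − ½Σα_i² = 13² − ½·38.16 = 149.92.
Planner sets g_i = Σα_j = 13 for every i, so G^SO = 5·13 = 65.
W^SO = (Σα)·G^SO − ½·5·(Σα)² = (5/2)·13² = 422.5.
Deadweight loss = W^SO − W^NE = 272.58.

272.58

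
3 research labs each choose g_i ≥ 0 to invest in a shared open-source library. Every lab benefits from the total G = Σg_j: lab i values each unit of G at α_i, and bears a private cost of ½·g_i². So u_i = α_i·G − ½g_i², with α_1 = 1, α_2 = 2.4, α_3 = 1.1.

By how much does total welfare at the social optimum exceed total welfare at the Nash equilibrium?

Lab i's FOC: ∂u_i/∂g_i = α_i − g_i = 0, so g_i* = α_i.
NE contributions = (1, 2.4, 1.1); G = 4.5.
W^NE = (Σα)·G − ½Σα_i² = 4.5² − ½·7.97 = 16.265.
Planner sets g_i = Σα_j = 4.5 for every i, so G^SO = 3·4.5 = 13.5.
W^SO = (Σα)·G^SO − ½·3·(Σα)² = (3/2)·4.5² = 30.375.
Deadweight loss = W^SO − W^NE = 14.11.

14.11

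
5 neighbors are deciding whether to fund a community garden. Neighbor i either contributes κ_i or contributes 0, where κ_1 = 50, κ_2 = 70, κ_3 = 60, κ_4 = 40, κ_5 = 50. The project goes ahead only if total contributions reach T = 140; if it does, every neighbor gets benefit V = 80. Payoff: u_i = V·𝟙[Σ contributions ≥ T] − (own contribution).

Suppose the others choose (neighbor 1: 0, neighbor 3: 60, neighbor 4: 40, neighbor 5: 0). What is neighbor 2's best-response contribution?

70

Others' total = 100. Contributing 70 brings total to 170 ≥ 140: gain V − κ_2 = 10.
Best response: 70.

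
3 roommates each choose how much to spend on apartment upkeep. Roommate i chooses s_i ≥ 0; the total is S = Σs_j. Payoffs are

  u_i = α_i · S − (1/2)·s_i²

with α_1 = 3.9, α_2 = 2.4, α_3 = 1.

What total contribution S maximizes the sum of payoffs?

Planner FOC: ∂(Σu_j)/∂s_i = (Σα_j) − s_i = 0, so s_i^SO = Σα_j = 7.3 for every i; S^SO = 21.9.

21.9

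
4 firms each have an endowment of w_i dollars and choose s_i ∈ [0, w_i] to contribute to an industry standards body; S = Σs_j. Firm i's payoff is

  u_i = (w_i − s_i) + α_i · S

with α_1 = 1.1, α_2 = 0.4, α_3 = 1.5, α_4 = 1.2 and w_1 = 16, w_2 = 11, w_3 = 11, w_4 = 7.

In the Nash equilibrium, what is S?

∂u_i/∂s_i = α_i − 1, so firm i contributes w_i if α_i > 1, else 0.
α_i > 1 for i ∈ {1, 3, 4}; NE contributions (16, 0, 11, 7), S = 34.

34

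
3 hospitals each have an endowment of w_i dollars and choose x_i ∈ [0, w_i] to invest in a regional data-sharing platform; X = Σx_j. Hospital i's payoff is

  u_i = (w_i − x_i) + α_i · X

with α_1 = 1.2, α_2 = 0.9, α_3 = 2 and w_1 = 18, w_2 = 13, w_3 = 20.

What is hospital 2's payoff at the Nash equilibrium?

∂u_i/∂x_i = α_i − 1, so hospital i contributes w_i if α_i > 1, else 0.
α_i > 1 for i ∈ {1, 3}; NE contributions (18, 0, 20), X = 38.
u_2 = (13 − 0) + 0.9·38 = 47.2.

47.2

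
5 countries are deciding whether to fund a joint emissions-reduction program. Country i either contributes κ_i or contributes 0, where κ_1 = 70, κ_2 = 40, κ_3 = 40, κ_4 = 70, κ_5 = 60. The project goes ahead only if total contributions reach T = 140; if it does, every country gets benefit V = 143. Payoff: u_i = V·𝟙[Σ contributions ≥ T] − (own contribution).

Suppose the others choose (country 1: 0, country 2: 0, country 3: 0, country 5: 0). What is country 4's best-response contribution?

0

Others' total = 0. Even contributing 70 gives 70 < 140: no benefit either way.
Best response: 0.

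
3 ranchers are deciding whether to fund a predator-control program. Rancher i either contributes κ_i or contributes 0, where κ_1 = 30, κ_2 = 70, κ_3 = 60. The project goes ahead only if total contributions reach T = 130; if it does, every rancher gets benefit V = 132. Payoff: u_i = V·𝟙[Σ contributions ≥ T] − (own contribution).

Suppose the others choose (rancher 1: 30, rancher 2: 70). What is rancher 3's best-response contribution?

Others' total = 100. Contributing 60 brings total to 160 ≥ 130: gain V − κ_3 = 72.
Best response: 60.

60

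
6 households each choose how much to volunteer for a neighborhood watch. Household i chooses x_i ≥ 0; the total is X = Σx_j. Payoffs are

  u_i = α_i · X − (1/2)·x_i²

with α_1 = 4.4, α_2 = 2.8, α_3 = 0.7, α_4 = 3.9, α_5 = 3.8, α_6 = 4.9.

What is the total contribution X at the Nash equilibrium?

20.5

Household i's FOC: ∂u_i/∂x_i = α_i − x_i = 0, so x_i* = α_i.
NE contributions = (4.4, 2.8, 0.7, 3.9, 3.8, 4.9); X = 20.5.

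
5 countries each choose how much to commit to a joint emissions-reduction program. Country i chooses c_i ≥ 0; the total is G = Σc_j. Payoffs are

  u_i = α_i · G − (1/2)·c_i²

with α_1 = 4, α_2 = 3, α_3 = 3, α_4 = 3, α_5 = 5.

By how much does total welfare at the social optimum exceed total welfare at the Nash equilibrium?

Country i's FOC: ∂u_i/∂c_i = α_i − c_i = 0, so c_i* = α_i.
NE contributions = (4, 3, 3, 3, 5); G = 18.
W^NE = (Σα)·G − ½Σα_i² = 18² − ½·68 = 290.
Planner sets c_i = Σα_j = 18 for every i, so G^SO = 5·18 = 90.
W^SO = (Σα)·G^SO − ½·5·(Σα)² = (5/2)·18² = 810.
Deadweight loss = W^SO − W^NE = 520.

520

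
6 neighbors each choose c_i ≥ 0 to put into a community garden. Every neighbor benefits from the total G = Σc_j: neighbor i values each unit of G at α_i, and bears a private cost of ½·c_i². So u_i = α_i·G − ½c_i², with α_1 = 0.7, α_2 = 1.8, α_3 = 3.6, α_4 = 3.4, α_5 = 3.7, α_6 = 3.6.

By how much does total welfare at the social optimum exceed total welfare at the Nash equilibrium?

Neighbor i's FOC: ∂u_i/∂c_i = α_i − c_i = 0, so c_i* = α_i.
NE contributions = (0.7, 1.8, 3.6, 3.4, 3.7, 3.6); G = 16.8.
W^NE = (Σα)·G − ½Σα_i² = 16.8² − ½·54.9 = 254.79.
Planner sets c_i = Σα_j = 16.8 for every i, so G^SO = 6·16.8 = 100.8.
W^SO = (Σα)·G^SO − ½·6·(Σα)² = (6/2)·16.8² = 846.72.
Deadweight loss = W^SO − W^NE = 591.93.

591.93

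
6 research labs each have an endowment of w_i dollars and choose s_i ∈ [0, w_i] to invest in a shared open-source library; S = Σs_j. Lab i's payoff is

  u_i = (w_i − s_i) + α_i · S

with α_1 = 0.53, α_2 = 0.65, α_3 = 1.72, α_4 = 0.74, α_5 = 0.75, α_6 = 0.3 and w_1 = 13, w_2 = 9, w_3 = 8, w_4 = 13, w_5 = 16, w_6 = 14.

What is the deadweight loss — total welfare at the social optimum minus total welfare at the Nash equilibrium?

239.85

∂u_i/∂s_i = α_i − 1, so lab i contributes w_i if α_i > 1, else 0.
α_i > 1 for i ∈ {3}; NE contributions (0, 0, 8, 0, 0, 0), S = 8.
W^NE = Σw_i − S^NE + (Σα_i)·S^NE = 73 + 3.69·8 = 102.52.
Planner: ∂(Σu_j)/∂s_i = Σα_j − 1 = 3.69 > 0, so everyone contributes w_i; S^SO = 73, W^SO = 73 + 3.69·73 = 342.37.
Deadweight loss = 239.85.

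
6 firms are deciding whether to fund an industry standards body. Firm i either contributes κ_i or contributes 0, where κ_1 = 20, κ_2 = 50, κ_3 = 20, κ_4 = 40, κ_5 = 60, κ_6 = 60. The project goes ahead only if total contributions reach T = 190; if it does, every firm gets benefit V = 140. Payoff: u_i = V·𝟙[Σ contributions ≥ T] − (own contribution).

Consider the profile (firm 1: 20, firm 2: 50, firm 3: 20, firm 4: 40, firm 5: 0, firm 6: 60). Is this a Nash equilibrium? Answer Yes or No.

Total = 190 ≥ 190: provided.
Firm 1 (pledges 20, payoff 120): dropping to 0 → total 170, payoff 0. No gain.
Firm 2 (pledges 50, payoff 90): dropping to 0 → total 140, payoff 0. No gain.
Firm 3 (pledges 20, payoff 120): dropping to 0 → total 170, payoff 0. No gain.
Firm 4 (pledges 40, payoff 100): dropping to 0 → total 150, payoff 0. No gain.
Firm 5 (pledges 0, payoff 140): pledging 60 → total 250, payoff 80. No gain.
Firm 6 (pledges 60, payoff 80): dropping to 0 → total 130, payoff 0. No gain.

Yes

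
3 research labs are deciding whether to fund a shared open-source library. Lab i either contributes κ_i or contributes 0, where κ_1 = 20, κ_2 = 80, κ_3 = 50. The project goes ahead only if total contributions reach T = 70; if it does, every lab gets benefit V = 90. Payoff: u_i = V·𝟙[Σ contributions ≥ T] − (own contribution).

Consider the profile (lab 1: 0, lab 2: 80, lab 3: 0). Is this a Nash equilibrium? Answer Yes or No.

Yes

Total = 80 ≥ 70: provided.
Lab 1 (pledges 0, payoff 90): pledging 20 → total 100, payoff 70. No gain.
Lab 2 (pledges 80, payoff 10): dropping to 0 → total 0, payoff 0. No gain.
Lab 3 (pledges 0, payoff 90): pledging 50 → total 130, payoff 40. No gain.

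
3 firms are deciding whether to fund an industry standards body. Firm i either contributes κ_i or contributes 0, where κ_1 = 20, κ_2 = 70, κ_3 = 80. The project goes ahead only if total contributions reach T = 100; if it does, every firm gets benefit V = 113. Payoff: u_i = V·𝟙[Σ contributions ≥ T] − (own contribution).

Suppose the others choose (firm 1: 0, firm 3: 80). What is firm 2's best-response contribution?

70

Others' total = 80. Contributing 70 brings total to 150 ≥ 100: gain V − κ_2 = 43.
Best response: 70.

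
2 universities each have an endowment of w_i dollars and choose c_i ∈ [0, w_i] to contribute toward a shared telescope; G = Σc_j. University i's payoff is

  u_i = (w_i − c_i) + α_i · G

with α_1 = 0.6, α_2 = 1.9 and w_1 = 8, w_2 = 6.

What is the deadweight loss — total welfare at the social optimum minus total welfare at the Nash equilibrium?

∂u_i/∂c_i = α_i − 1, so university i contributes w_i if α_i > 1, else 0.
α_i > 1 for i ∈ {2}; NE contributions (0, 6), G = 6.
W^NE = Σw_i − G^NE + (Σα_i)·G^NE = 14 + 1.5·6 = 23.
Planner: ∂(Σu_j)/∂c_i = Σα_j − 1 = 1.5 > 0, so everyone contributes w_i; G^SO = 14, W^SO = 14 + 1.5·14 = 35.
Deadweight loss = 12.

12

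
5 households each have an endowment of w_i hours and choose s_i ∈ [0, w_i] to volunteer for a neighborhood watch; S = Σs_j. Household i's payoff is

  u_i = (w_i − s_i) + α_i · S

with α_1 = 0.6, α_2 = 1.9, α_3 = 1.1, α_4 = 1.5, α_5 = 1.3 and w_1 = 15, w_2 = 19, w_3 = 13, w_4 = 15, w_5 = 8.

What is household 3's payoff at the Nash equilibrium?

60.5

∂u_i/∂s_i = α_i − 1, so household i contributes w_i if α_i > 1, else 0.
α_i > 1 for i ∈ {2, 3, 4, 5}; NE contributions (0, 19, 13, 15, 8), S = 55.
u_3 = (13 − 13) + 1.1·55 = 60.5.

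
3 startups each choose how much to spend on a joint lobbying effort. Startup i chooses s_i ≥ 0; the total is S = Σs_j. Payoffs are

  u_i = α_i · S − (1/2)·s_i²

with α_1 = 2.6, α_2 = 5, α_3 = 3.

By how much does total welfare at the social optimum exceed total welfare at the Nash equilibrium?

Startup i's FOC: ∂u_i/∂s_i = α_i − s_i = 0, so s_i* = α_i.
NE contributions = (2.6, 5, 3); S = 10.6.
W^NE = (Σα)·S − ½Σα_i² = 10.6² − ½·40.76 = 91.98.
Planner sets s_i = Σα_j = 10.6 for every i, so S^SO = 3·10.6 = 31.8.
W^SO = (Σα)·S^SO − ½·3·(Σα)² = (3/2)·10.6² = 168.54.
Deadweight loss = W^SO − W^NE = 76.56.

76.56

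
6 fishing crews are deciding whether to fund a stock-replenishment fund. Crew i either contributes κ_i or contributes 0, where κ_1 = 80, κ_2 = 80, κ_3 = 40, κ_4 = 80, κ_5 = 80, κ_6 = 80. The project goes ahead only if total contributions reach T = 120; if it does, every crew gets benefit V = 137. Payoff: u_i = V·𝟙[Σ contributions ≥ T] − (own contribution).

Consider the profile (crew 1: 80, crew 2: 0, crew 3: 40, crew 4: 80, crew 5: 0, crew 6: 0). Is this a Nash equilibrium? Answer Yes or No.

Total = 200 ≥ 120: provided.
Crew 1 (pledges 80, payoff 57): dropping to 0 → total 120, payoff 137. Profitable deviation.

No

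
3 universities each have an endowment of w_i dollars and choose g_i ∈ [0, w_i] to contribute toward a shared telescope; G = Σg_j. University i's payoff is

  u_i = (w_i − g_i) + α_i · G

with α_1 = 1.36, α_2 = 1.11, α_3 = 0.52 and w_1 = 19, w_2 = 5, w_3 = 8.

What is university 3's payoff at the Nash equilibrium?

20.48

∂u_i/∂g_i = α_i − 1, so university i contributes w_i if α_i > 1, else 0.
α_i > 1 for i ∈ {1, 2}; NE contributions (19, 5, 0), G = 24.
u_3 = (8 − 0) + 0.52·24 = 20.48.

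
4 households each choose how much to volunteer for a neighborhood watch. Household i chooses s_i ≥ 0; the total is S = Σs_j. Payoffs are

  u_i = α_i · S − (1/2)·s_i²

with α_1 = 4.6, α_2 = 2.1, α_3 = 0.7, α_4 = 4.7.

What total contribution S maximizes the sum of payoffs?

48.4

Planner FOC: ∂(Σu_j)/∂s_i = (Σα_j) − s_i = 0, so s_i^SO = Σα_j = 12.1 for every i; S^SO = 48.4.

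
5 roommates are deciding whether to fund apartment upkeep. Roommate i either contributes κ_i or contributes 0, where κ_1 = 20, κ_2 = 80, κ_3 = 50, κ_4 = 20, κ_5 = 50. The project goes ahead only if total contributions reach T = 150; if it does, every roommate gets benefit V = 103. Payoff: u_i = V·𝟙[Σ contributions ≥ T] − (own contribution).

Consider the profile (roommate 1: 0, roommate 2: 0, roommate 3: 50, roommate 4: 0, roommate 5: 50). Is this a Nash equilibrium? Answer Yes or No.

No

Total = 100 < 150: not provided.
Roommate 1 (pledges 0, payoff 0): pledging 20 → total 120, payoff -20. No gain.
Roommate 2 (pledges 0, payoff 0): pledging 80 → total 180, payoff 23. Profitable deviation.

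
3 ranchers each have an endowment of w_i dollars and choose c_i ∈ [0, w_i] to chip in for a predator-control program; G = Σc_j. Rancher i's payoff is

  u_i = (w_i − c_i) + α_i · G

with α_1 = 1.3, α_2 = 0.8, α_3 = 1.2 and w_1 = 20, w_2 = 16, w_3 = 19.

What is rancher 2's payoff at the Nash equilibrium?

47.2

∂u_i/∂c_i = α_i − 1, so rancher i contributes w_i if α_i > 1, else 0.
α_i > 1 for i ∈ {1, 3}; NE contributions (20, 0, 19), G = 39.
u_2 = (16 − 0) + 0.8·39 = 47.2.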